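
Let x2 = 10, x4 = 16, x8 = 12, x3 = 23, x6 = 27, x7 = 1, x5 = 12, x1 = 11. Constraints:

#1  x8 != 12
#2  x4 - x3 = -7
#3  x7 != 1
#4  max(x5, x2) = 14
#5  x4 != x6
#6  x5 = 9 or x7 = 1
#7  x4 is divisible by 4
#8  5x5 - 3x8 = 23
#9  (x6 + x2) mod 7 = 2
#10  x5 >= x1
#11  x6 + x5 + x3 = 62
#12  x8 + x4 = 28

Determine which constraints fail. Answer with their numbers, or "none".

Violated: 1, 3, 4, and 8.

#1 x8 = 12, but 12 is required to differ — violated.
#2 x4 - x3 = 16 - 23 = -7 — satisfied.
#3 x7 = 1, but 1 is required to differ — violated.
#4 max(12, 10) = 12, not 14 — violated.
#5 x4 = 16, x6 = 27; distinct — satisfied.
#6 x5 = 12 ≠ 9, but x7 = 1 = 1 (second disjunct) — satisfied.
#7 16 / 4 = 4, so 4 divides 16 — satisfied.
#8 5x5 - 3x8 = 5(12) - 3(12) = 24, not 23 — violated.
#9 x6 + x2 = 37; 37 mod 7 = 2 — satisfied.
#10 x5 = 12, x1 = 11; 12 ≥ 11 — satisfied.
#11 x6 + x5 + x3 = 27 + 12 + 23 = 62 — satisfied.
#12 x8 + x4 = 12 + 16 = 28 — satisfied.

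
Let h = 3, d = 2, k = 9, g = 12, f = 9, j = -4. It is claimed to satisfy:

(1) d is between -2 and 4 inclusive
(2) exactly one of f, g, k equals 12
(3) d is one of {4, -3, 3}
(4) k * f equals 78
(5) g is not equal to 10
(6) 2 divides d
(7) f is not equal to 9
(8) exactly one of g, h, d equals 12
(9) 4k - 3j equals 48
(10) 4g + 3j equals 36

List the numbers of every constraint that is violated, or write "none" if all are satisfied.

(1) d = 2 lies in [-2, 4] — holds.
(2) f=9, g=12, k=9; 1 of them equals 12 — holds.
(3) d = 2 is not in {4, -3, 3} — does not hold.
(4) k * f = 9 * 9 = 81, not 78 — does not hold.
(5) g = 12, and 12 ≠ 10 — holds.
(6) 2 / 2 = 1, so 2 divides 2 — holds.
(7) f = 9, but 9 is required to differ — does not hold.
(8) g=12, h=3, d=2; 1 of them equals 12 — holds.
(9) 4k - 3j = 4(9) - 3(-4) = 48 — holds.
(10) 4g + 3j = 4(12) + 3(-4) = 36 — holds.

The assignment fails constraints 3, 4, and 7.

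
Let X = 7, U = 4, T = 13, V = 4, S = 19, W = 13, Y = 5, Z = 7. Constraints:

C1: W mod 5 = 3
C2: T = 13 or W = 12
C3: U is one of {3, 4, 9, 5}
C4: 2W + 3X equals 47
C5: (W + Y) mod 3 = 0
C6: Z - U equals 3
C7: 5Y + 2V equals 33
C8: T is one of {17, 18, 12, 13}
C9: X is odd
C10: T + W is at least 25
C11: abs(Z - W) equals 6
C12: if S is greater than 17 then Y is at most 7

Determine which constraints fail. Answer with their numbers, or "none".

C1: 13 mod 5 = 3  ✔
C2: T = 13 = 13 (first disjunct)  ✔
C3: U = 4 is in {3, 4, 9, 5}  ✔
C4: 2W + 3X = 2(13) + 3(7) = 47  ✔
C5: W + Y = 18; 18 mod 3 = 0  ✔
C6: Z - U = 7 - 4 = 3  ✔
C7: 5Y + 2V = 5(5) + 2(4) = 33  ✔
C8: T = 13 is in {17, 18, 12, 13}  ✔
C9: X = 7 is odd  ✔
C10: T + W = 13 + 13 = 26; 26 ≥ 25  ✔
C11: abs(7 - 13) = 6  ✔
C12: S = 19 > 17, so we need Y ≤ 7; Y = 5 ≤ 7  ✔

None — every constraint holds.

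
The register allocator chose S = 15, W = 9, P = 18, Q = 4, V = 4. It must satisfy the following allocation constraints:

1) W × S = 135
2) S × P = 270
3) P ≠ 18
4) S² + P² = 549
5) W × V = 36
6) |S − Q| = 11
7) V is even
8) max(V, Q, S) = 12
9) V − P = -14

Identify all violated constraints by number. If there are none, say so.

No — constraints 3, 8 are not satisfied.

1) W × S = 9 × 15 = 135  ✔
2) S × P = 15 × 18 = 270  ✔
3) P = 18, but 18 is required to differ  ✘
4) S² + P² = 15² + 18² = 225 + 324 = 549  ✔
5) W × V = 9 × 4 = 36  ✔
6) |15 − 4| = 11  ✔
7) V = 4 is even  ✔
8) max(4, 4, 15) = 15, not 12  ✘
9) V − P = 4 − 18 = -14  ✔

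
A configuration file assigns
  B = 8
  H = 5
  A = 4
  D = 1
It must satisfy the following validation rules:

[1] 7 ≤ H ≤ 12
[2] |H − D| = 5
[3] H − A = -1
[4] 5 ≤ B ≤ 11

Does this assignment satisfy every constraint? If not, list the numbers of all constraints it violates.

[1] H = 5 is outside [7, 12] — fails.
[2] |5 − 1| = 4, not 5 — fails.
[3] H − A = 5 − 4 = 1, not -1 — fails.
[4] B = 8 lies in [5, 11] — holds.

No — constraints 1, 2, 3 are not satisfied.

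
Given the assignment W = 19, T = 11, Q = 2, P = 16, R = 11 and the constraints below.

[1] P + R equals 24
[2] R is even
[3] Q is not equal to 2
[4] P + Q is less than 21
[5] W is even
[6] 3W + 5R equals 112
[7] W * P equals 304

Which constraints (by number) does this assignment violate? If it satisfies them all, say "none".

[1] P + R = 16 + 11 = 27, not 24 — violated.
[2] R = 11 is odd — violated.
[3] Q = 2, but 2 is required to differ — violated.
[4] P + Q = 16 + 2 = 18; 18 < 21 — satisfied.
[5] W = 19 is odd — violated.
[6] 3W + 5R = 3(19) + 5(11) = 112 — satisfied.
[7] W * P = 19 * 16 = 304 — satisfied.

Constraints 1, 2, 3, and 5 do not hold.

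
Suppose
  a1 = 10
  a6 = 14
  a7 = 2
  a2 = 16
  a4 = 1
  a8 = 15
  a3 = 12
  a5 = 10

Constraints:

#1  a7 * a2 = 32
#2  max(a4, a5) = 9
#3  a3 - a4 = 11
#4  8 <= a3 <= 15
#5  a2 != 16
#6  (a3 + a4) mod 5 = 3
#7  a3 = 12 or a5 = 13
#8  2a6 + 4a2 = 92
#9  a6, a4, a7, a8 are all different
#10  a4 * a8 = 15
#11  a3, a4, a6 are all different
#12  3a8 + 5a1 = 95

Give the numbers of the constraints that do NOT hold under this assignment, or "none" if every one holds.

The assignment fails constraints 2 and 5.

#1 a7 * a2 = 2 * 16 = 32 — holds.
#2 max(1, 10) = 10, not 9 — does not hold.
#3 a3 - a4 = 12 - 1 = 11 — holds.
#4 a3 = 12 lies in [8, 15] — holds.
#5 a2 = 16, but 16 is required to differ — does not hold.
#6 a3 + a4 = 13; 13 mod 5 = 3 — holds.
#7 a3 = 12 = 12 (first disjunct) — holds.
#8 2a6 + 4a2 = 2(14) + 4(16) = 92 — holds.
#9 values 14, 1, 2, 15 are pairwise distinct — holds.
#10 a4 * a8 = 1 * 15 = 15 — holds.
#11 values 12, 1, 14 are pairwise distinct — holds.
#12 3a8 + 5a1 = 3(15) + 5(10) = 95 — holds.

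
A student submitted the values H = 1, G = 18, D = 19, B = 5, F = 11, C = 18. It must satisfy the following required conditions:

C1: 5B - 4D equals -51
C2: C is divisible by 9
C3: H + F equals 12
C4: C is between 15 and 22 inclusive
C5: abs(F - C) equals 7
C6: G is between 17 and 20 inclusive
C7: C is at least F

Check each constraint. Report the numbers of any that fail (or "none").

Yes — all constraints hold.

C1: 5B - 4D = 5(5) - 4(19) = -51 — holds.
C2: 18 / 9 = 2, so 9 divides 18 — holds.
C3: H + F = 1 + 11 = 12 — holds.
C4: C = 18 lies in [15, 22] — holds.
C5: abs(11 - 18) = 7 — holds.
C6: G = 18 lies in [17, 20] — holds.
C7: C = 18, F = 11; 18 ≥ 11 — holds.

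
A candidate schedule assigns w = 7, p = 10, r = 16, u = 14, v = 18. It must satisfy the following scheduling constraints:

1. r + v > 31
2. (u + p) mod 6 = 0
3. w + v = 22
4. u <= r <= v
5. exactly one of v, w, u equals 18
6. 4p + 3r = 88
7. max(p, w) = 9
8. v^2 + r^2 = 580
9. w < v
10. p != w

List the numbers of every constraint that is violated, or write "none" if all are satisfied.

The assignment fails constraints 3, 7.

1. r + v = 16 + 18 = 34; 34 > 31  ✓
2. u + p = 24; 24 mod 6 = 0  ✓
3. w + v = 7 + 18 = 25, not 22  ✗
4. values 14 <= 16 <= 18  ✓
5. v=18, w=7, u=14; 1 of them equals 18  ✓
6. 4p + 3r = 4(10) + 3(16) = 88  ✓
7. max(10, 7) = 10, not 9  ✗
8. v^2 + r^2 = 18^2 + 16^2 = 324 + 256 = 580  ✓
9. w = 7, v = 18; 7 < 18  ✓
10. p = 10, w = 7; distinct  ✓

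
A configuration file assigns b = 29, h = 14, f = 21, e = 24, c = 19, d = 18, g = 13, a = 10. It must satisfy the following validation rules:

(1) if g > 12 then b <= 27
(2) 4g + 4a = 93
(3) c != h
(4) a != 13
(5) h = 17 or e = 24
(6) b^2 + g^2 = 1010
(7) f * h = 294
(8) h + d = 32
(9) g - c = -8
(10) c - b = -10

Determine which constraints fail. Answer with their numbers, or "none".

Violated: 1, 2, and 9.

(1) g = 13 > 12, so we need b ≤ 27; but b = 29 > 27 — violated.
(2) 4g + 4a = 4(13) + 4(10) = 92, not 93 — violated.
(3) c = 19, h = 14; distinct — satisfied.
(4) a = 10, and 10 ≠ 13 — satisfied.
(5) h = 14 ≠ 17, but e = 24 = 24 (second disjunct) — satisfied.
(6) b^2 + g^2 = 29^2 + 13^2 = 841 + 169 = 1010 — satisfied.
(7) f * h = 21 * 14 = 294 — satisfied.
(8) h + d = 14 + 18 = 32 — satisfied.
(9) g - c = 13 - 19 = -6, not -8 — violated.
(10) c - b = 19 - 29 = -10 — satisfied.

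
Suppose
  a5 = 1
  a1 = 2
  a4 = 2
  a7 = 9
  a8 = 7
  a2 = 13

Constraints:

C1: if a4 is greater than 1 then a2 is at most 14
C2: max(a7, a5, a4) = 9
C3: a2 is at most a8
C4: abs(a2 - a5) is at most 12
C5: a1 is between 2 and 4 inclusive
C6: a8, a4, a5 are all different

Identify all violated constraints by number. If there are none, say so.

Constraint 3 is violated.

C1: a4 = 2 > 1, so we need a2 ≤ 14; a2 = 13 ≤ 14  true
C2: max(9, 1, 2) = 9  true
C3: a2 = 13, a8 = 7; 13 > 7 (want ≤)  false
C4: abs(13 - 1) = 12; 12 ≤ 12  true
C5: a1 = 2 lies in [2, 4]  true
C6: values 7, 2, 1 are pairwise distinct  true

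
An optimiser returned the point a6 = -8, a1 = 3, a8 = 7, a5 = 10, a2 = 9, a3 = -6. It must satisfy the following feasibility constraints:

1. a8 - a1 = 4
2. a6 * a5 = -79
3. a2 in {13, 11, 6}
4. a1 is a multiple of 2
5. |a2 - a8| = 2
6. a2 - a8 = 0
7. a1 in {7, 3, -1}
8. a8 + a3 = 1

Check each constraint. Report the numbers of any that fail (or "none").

Constraints 2, 3, 4, 6 are violated.

1. a8 - a1 = 7 - 3 = 4 — holds.
2. a6 * a5 = -8 * 10 = -80, not -79 — does not hold.
3. a2 = 9 is not in {13, 11, 6} — does not hold.
4. 3 = 2*1 + 1, so 2 does not divide 3 — does not hold.
5. |9 - 7| = 2 — holds.
6. a2 - a8 = 9 - 7 = 2, not 0 — does not hold.
7. a1 = 3 is in {7, 3, -1} — holds.
8. a8 + a3 = 7 + (-6) = 1 — holds.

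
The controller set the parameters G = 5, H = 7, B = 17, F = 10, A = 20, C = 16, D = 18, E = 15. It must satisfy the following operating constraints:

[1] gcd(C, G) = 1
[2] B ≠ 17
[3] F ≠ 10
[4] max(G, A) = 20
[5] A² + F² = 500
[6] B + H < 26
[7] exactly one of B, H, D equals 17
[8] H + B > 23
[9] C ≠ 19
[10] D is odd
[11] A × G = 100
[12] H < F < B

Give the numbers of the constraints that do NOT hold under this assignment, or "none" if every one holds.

Constraints 2, 3, and 10 do not hold.

[1] gcd(16, 5) = 1  OK
[2] B = 17, but 17 is required to differ  FAIL
[3] F = 10, but 10 is required to differ  FAIL
[4] max(5, 20) = 20  OK
[5] A² + F² = 20² + 10² = 400 + 100 = 500  OK
[6] B + H = 17 + 7 = 24; 24 < 26  OK
[7] B=17, H=7, D=18; 1 of them equals 17  OK
[8] H + B = 7 + 17 = 24; 24 > 23  OK
[9] C = 16, and 16 ≠ 19  OK
[10] D = 18 is even  FAIL
[11] A × G = 20 × 5 = 100  OK
[12] values 7 < 10 < 17  OK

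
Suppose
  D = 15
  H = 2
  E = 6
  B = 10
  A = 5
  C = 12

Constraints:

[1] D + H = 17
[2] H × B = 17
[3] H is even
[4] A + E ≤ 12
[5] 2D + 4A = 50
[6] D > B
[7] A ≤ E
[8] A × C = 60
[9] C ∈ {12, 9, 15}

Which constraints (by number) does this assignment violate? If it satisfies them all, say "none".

The assignment fails constraint 2.

[1] D + H = 15 + 2 = 17 — holds.
[2] H × B = 2 × 10 = 20, not 17 — does not hold.
[3] H = 2 is even — holds.
[4] A + E = 5 + 6 = 11; 11 ≤ 12 — holds.
[5] 2D + 4A = 2(15) + 4(5) = 50 — holds.
[6] D = 15, B = 10; 15 > 10 — holds.
[7] A = 5, E = 6; 5 ≤ 6 — holds.
[8] A × C = 5 × 12 = 60 — holds.
[9] C = 12 is in {12, 9, 15} — holds.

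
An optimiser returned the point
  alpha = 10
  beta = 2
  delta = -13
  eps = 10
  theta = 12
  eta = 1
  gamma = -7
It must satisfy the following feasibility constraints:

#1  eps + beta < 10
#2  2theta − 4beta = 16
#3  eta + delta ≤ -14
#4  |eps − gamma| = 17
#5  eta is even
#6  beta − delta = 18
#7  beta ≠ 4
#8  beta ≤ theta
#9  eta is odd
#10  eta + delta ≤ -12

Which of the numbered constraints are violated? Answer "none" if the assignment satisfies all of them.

#1 eps + beta = 10 + 2 = 12; 12 ≥ 10, bound 10 not met  fails
#2 2theta − 4beta = 2(12) − 4(2) = 16  holds
#3 eta + delta = 1 + (-13) = -12; -12 > -14, bound -14 not met  fails
#4 |10 − (-7)| = 17  holds
#5 eta = 1 is odd  fails
#6 beta − delta = 2 − (-13) = 15, not 18  fails
#7 beta = 2, and 2 ≠ 4  holds
#8 beta = 2, theta = 12; 2 ≤ 12  holds
#9 eta = 1 is odd  holds
#10 eta + delta = 1 + (-13) = -12; -12 ≤ -12  holds

Constraints 1, 3, 5, and 6 are violated.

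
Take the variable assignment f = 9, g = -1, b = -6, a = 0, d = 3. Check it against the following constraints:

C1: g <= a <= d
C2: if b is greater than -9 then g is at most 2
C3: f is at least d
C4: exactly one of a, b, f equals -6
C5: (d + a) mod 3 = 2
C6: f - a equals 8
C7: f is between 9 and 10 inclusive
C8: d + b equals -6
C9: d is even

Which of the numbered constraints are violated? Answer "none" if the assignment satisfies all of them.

No — constraints 5, 6, 8, and 9 are not satisfied.

C1: values -1 <= 0 <= 3 — OK.
C2: b = -6 > -9, so we need g ≤ 2; g = -1 ≤ 2 — OK.
C3: f = 9, d = 3; 9 ≥ 3 — OK.
C4: a=0, b=-6, f=9; 1 of them equals -6 — OK.
C5: d + a = 3; 3 mod 3 = 0, not 2 — violated.
C6: f - a = 9 - 0 = 9, not 8 — violated.
C7: f = 9 lies in [9, 10] — OK.
C8: d + b = 3 + (-6) = -3, not -6 — violated.
C9: d = 3 is odd — violated.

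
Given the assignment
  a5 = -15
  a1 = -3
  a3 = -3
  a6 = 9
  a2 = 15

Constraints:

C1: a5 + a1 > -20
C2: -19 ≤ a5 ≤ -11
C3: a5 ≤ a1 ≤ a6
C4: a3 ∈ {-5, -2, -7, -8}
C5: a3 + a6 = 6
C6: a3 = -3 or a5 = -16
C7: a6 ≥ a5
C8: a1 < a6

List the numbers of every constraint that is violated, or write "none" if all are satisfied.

Violated: 4.

C1: a5 + a1 = -15 + (-3) = -18; -18 > -20 — satisfied.
C2: a5 = -15 lies in [-19, -11] — satisfied.
C3: values -15 ≤ -3 ≤ 9 — satisfied.
C4: a3 = -3 is not in {-5, -2, -7, -8} — violated.
C5: a3 + a6 = -3 + 9 = 6 — satisfied.
C6: a3 = -3 = -3 (first disjunct) — satisfied.
C7: a6 = 9, a5 = -15; 9 ≥ -15 — satisfied.
C8: a1 = -3, a6 = 9; -3 < 9 — satisfied.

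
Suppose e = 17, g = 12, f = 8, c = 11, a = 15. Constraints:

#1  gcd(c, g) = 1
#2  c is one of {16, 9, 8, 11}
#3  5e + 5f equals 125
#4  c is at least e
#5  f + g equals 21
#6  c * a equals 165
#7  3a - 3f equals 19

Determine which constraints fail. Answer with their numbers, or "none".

No — constraints 4, 5, 7 are not satisfied.

#1 gcd(11, 12) = 1 — OK.
#2 c = 11 is in {16, 9, 8, 11} — OK.
#3 5e + 5f = 5(17) + 5(8) = 125 — OK.
#4 c = 11, e = 17; 11 < 17 (want ≥) — violated.
#5 f + g = 8 + 12 = 20, not 21 — violated.
#6 c * a = 11 * 15 = 165 — OK.
#7 3a - 3f = 3(15) - 3(8) = 21, not 19 — violated.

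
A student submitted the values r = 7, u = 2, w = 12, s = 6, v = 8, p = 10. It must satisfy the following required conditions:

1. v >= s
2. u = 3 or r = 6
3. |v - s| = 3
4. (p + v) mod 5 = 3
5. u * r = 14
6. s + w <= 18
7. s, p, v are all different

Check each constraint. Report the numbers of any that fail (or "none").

The assignment fails constraints 2 and 3.

1. v = 8, s = 6; 8 ≥ 6 — holds.
2. u = 2 ≠ 3 and r = 7 ≠ 6; both disjuncts false — does not hold.
3. |8 - 6| = 2, not 3 — does not hold.
4. p + v = 18; 18 mod 5 = 3 — holds.
5. u * r = 2 * 7 = 14 — holds.
6. s + w = 6 + 12 = 18; 18 ≤ 18 — holds.
7. values 6, 10, 8 are pairwise distinct — holds.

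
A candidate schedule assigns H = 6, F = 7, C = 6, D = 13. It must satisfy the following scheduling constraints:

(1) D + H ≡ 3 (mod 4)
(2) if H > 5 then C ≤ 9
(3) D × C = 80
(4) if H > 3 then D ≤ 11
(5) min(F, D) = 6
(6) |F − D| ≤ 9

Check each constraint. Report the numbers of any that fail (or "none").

The assignment fails constraints 3, 4, and 5.

(1) D + H = 19; 19 mod 4 = 3 — holds.
(2) H = 6 > 5, so we need C ≤ 9; C = 6 ≤ 9 — holds.
(3) D × C = 13 × 6 = 78, not 80 — fails.
(4) H = 6 > 3, so we need D ≤ 11; but D = 13 > 11 — fails.
(5) min(7, 13) = 7, not 6 — fails.
(6) |7 − 13| = 6; 6 ≤ 9 — holds.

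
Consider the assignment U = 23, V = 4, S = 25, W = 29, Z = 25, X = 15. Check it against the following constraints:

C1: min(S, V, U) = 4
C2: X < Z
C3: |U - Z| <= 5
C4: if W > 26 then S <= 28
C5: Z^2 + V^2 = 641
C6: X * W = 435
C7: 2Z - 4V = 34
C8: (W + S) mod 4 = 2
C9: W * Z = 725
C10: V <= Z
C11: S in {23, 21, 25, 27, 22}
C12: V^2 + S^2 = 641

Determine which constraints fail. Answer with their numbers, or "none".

All constraints are satisfied.

C1: min(25, 4, 23) = 4  ✓
C2: X = 15, Z = 25; 15 < 25  ✓
C3: |23 - 25| = 2; 2 ≤ 5  ✓
C4: W = 29 > 26, so we need S ≤ 28; S = 25 ≤ 28  ✓
C5: Z^2 + V^2 = 25^2 + 4^2 = 625 + 16 = 641  ✓
C6: X * W = 15 * 29 = 435  ✓
C7: 2Z - 4V = 2(25) - 4(4) = 34  ✓
C8: W + S = 54; 54 mod 4 = 2  ✓
C9: W * Z = 29 * 25 = 725  ✓
C10: V = 4, Z = 25; 4 ≤ 25  ✓
C11: S = 25 is in {23, 21, 25, 27, 22}  ✓
C12: V^2 + S^2 = 4^2 + 25^2 = 16 + 625 = 641  ✓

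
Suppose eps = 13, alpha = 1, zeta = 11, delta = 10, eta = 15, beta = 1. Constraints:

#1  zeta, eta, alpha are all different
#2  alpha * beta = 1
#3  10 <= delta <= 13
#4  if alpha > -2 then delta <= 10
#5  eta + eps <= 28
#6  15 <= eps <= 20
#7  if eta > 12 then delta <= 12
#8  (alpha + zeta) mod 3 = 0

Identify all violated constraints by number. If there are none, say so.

#1 values 11, 15, 1 are pairwise distinct  yes
#2 alpha * beta = 1 * 1 = 1  yes
#3 delta = 10 lies in [10, 13]  yes
#4 alpha = 1 > -2, so we need delta ≤ 10; delta = 10 ≤ 10  yes
#5 eta + eps = 15 + 13 = 28; 28 ≤ 28  yes
#6 eps = 13 is outside [15, 20]  no
#7 eta = 15 > 12, so we need delta ≤ 12; delta = 10 ≤ 12  yes
#8 alpha + zeta = 12; 12 mod 3 = 0  yes

Violated: 6.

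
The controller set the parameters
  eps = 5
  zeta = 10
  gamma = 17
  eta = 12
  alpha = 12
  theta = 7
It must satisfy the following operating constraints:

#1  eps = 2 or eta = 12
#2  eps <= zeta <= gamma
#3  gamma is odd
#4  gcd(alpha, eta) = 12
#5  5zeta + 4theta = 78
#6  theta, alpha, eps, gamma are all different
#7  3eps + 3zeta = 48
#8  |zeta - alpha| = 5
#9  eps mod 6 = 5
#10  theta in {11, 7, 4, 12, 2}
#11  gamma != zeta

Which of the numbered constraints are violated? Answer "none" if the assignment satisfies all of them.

#1 eps = 5 ≠ 2, but eta = 12 = 12 (second disjunct) — satisfied.
#2 values 5 <= 10 <= 17 — satisfied.
#3 gamma = 17 is odd — satisfied.
#4 gcd(12, 12) = 12 — satisfied.
#5 5zeta + 4theta = 5(10) + 4(7) = 78 — satisfied.
#6 values 7, 12, 5, 17 are pairwise distinct — satisfied.
#7 3eps + 3zeta = 3(5) + 3(10) = 45, not 48 — violated.
#8 |10 - 12| = 2, not 5 — violated.
#9 5 mod 6 = 5 — satisfied.
#10 theta = 7 is in {11, 7, 4, 12, 2} — satisfied.
#11 gamma = 17, zeta = 10; distinct — satisfied.

Constraints 7 and 8 are violated.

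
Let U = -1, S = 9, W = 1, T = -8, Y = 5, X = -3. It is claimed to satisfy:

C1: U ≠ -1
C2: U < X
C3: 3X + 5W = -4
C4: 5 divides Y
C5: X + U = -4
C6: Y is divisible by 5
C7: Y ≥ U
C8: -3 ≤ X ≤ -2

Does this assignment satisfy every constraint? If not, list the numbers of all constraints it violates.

Violated: 1 and 2.

C1: U = -1, but -1 is required to differ  ✗
C2: U = -1, X = -3; -1 ≥ -3 (want <)  ✗
C3: 3X + 5W = 3(-3) + 5(1) = -4  ✓
C4: 5 / 5 = 1, so 5 divides 5  ✓
C5: X + U = -3 + (-1) = -4  ✓
C6: 5 / 5 = 1, so 5 divides 5  ✓
C7: Y = 5, U = -1; 5 ≥ -1  ✓
C8: X = -3 lies in [-3, -2]  ✓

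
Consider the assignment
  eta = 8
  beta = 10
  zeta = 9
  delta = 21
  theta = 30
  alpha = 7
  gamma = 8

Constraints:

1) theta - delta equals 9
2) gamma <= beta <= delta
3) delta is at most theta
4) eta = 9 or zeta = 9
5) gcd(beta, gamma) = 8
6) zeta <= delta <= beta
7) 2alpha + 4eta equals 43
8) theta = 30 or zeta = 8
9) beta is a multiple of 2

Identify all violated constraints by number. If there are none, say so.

1) theta - delta = 30 - 21 = 9 — OK.
2) values 8 <= 10 <= 21 — OK.
3) delta = 21, theta = 30; 21 ≤ 30 — OK.
4) eta = 8 ≠ 9, but zeta = 9 = 9 (second disjunct) — OK.
5) gcd(10, 8) = 2, not 8 — violated.
6) values 9, 21, 10; delta = 21 is not <= beta = 10 — violated.
7) 2alpha + 4eta = 2(7) + 4(8) = 46, not 43 — violated.
8) theta = 30 = 30 (first disjunct) — OK.
9) 10 / 2 = 5, so 2 divides 10 — OK.

No — constraints 5, 6, 7 are not satisfied.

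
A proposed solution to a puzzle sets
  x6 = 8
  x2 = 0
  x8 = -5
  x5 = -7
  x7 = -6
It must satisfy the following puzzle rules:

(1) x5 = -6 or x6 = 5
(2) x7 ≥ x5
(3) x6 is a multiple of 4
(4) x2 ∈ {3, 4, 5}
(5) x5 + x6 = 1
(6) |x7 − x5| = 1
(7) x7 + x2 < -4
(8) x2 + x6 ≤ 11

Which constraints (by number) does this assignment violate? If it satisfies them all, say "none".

(1) x5 = -7 ≠ -6 and x6 = 8 ≠ 5; both disjuncts false  no
(2) x7 = -6, x5 = -7; -6 ≥ -7  yes
(3) 8 / 4 = 2, so 4 divides 8  yes
(4) x2 = 0 is not in {3, 4, 5}  no
(5) x5 + x6 = -7 + 8 = 1  yes
(6) |-6 − (-7)| = 1  yes
(7) x7 + x2 = -6 + 0 = -6; -6 < -4  yes
(8) x2 + x6 = 0 + 8 = 8; 8 ≤ 11  yes

The assignment fails constraints 1 and 4.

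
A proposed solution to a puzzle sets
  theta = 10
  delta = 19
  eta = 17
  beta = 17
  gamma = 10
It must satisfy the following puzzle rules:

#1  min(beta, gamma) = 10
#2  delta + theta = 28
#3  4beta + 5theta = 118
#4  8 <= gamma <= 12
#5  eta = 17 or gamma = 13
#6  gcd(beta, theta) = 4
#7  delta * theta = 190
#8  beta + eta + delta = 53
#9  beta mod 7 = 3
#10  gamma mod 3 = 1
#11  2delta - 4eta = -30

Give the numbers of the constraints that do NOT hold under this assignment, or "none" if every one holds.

Violated: 2 and 6.

#1 min(17, 10) = 10  true
#2 delta + theta = 19 + 10 = 29, not 28  false
#3 4beta + 5theta = 4(17) + 5(10) = 118  true
#4 gamma = 10 lies in [8, 12]  true
#5 eta = 17 = 17 (first disjunct)  true
#6 gcd(17, 10) = 1, not 4  false
#7 delta * theta = 19 * 10 = 190  true
#8 beta + eta + delta = 17 + 17 + 19 = 53  true
#9 17 mod 7 = 3  true
#10 10 mod 3 = 1  true
#11 2delta - 4eta = 2(19) - 4(17) = -30  true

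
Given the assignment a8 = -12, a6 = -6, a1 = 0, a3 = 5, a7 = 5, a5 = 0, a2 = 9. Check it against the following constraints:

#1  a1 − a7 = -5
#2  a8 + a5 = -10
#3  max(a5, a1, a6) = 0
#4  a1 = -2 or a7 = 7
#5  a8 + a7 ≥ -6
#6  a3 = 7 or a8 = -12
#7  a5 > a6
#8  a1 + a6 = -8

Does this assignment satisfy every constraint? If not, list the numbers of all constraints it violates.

#1 a1 − a7 = 0 − 5 = -5  OK
#2 a8 + a5 = -12 + 0 = -12, not -10  FAIL
#3 max(0, 0, -6) = 0  OK
#4 a1 = 0 ≠ -2 and a7 = 5 ≠ 7; both disjuncts false  FAIL
#5 a8 + a7 = -12 + 5 = -7; -7 < -6, bound -6 not met  FAIL
#6 a3 = 5 ≠ 7, but a8 = -12 = -12 (second disjunct)  OK
#7 a5 = 0, a6 = -6; 0 > -6  OK
#8 a1 + a6 = 0 + (-6) = -6, not -8  FAIL

No — constraints 2, 4, 5, 8 are not satisfied.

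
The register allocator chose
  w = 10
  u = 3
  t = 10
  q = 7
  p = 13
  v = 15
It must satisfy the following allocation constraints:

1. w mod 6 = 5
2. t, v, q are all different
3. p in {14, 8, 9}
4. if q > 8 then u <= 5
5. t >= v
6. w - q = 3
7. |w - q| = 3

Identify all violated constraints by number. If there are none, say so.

No — constraints 1, 3, and 5 are not satisfied.

1. 10 mod 6 = 4, not 5 — does not hold.
2. values 10, 15, 7 are pairwise distinct — holds.
3. p = 13 is not in {14, 8, 9} — does not hold.
4. q = 7, not > 8; antecedent false, conditional vacuously true — holds.
5. t = 10, v = 15; 10 < 15 (want ≥) — does not hold.
6. w - q = 10 - 7 = 3 — holds.
7. |10 - 7| = 3 — holds.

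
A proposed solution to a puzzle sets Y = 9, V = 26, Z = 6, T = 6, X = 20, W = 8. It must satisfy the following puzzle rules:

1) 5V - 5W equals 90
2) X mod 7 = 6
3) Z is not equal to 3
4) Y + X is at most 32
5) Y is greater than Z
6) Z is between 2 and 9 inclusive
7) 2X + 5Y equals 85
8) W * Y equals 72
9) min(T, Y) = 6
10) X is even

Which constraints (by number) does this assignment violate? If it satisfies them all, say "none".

1) 5V - 5W = 5(26) - 5(8) = 90  ✓
2) 20 mod 7 = 6  ✓
3) Z = 6, and 6 ≠ 3  ✓
4) Y + X = 9 + 20 = 29; 29 ≤ 32  ✓
5) Y = 9, Z = 6; 9 > 6  ✓
6) Z = 6 lies in [2, 9]  ✓
7) 2X + 5Y = 2(20) + 5(9) = 85  ✓
8) W * Y = 8 * 9 = 72  ✓
9) min(6, 9) = 6  ✓
10) X = 20 is even  ✓

Yes — all constraints hold.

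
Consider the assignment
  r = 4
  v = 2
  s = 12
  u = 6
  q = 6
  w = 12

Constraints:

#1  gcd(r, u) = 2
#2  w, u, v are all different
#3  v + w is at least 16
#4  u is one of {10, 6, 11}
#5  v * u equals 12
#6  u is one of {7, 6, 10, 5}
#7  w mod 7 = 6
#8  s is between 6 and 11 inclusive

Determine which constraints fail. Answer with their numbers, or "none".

Constraints 3, 7, and 8 do not hold.

#1 gcd(4, 6) = 2 — holds.
#2 values 12, 6, 2 are pairwise distinct — holds.
#3 v + w = 2 + 12 = 14; 14 < 16, bound 16 not met — fails.
#4 u = 6 is in {10, 6, 11} — holds.
#5 v * u = 2 * 6 = 12 — holds.
#6 u = 6 is in {7, 6, 10, 5} — holds.
#7 12 mod 7 = 5, not 6 — fails.
#8 s = 12 is outside [6, 11] — fails.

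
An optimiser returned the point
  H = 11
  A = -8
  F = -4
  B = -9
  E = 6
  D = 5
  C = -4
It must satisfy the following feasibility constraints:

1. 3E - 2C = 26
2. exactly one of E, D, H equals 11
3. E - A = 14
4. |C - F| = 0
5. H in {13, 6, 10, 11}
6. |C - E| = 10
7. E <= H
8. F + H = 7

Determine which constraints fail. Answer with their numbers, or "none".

1. 3E - 2C = 3(6) - 2(-4) = 26 — holds.
2. E=6, D=5, H=11; 1 of them equals 11 — holds.
3. E - A = 6 - (-8) = 14 — holds.
4. |-4 - (-4)| = 0 — holds.
5. H = 11 is in {13, 6, 10, 11} — holds.
6. |-4 - 6| = 10 — holds.
7. E = 6, H = 11; 6 ≤ 11 — holds.
8. F + H = -4 + 11 = 7 — holds.

Yes — all constraints hold.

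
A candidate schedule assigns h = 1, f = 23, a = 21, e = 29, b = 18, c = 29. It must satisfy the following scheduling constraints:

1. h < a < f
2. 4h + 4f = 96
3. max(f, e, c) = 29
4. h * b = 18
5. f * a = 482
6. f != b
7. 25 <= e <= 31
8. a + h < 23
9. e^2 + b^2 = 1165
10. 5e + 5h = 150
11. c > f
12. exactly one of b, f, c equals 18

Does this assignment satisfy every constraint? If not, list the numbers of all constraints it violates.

1. values 1 < 21 < 23 — satisfied.
2. 4h + 4f = 4(1) + 4(23) = 96 — satisfied.
3. max(23, 29, 29) = 29 — satisfied.
4. h * b = 1 * 18 = 18 — satisfied.
5. f * a = 23 * 21 = 483, not 482 — violated.
6. f = 23, b = 18; distinct — satisfied.
7. e = 29 lies in [25, 31] — satisfied.
8. a + h = 21 + 1 = 22; 22 < 23 — satisfied.
9. e^2 + b^2 = 29^2 + 18^2 = 841 + 324 = 1165 — satisfied.
10. 5e + 5h = 5(29) + 5(1) = 150 — satisfied.
11. c = 29, f = 23; 29 > 23 — satisfied.
12. b=18, f=23, c=29; 1 of them equals 18 — satisfied.

Constraint 5 does not hold.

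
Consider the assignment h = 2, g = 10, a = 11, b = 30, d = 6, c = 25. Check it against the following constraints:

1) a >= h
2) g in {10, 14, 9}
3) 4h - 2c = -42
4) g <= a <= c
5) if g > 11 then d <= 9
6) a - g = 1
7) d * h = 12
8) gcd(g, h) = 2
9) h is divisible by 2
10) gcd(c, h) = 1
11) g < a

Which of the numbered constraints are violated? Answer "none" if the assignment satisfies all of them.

All constraints are satisfied.

1) a = 11, h = 2; 11 ≥ 2 — OK.
2) g = 10 is in {10, 14, 9} — OK.
3) 4h - 2c = 4(2) - 2(25) = -42 — OK.
4) values 10 <= 11 <= 25 — OK.
5) g = 10, not > 11; antecedent false, conditional vacuously true — OK.
6) a - g = 11 - 10 = 1 — OK.
7) d * h = 6 * 2 = 12 — OK.
8) gcd(10, 2) = 2 — OK.
9) 2 / 2 = 1, so 2 divides 2 — OK.
10) gcd(25, 2) = 1 — OK.
11) g = 10, a = 11; 10 < 11 — OK.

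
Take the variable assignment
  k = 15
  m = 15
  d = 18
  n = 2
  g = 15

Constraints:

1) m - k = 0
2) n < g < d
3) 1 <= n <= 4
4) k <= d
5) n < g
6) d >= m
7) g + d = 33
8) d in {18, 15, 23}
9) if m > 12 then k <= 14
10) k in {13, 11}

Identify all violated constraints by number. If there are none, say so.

Violated: 9 and 10.

1) m - k = 15 - 15 = 0 — satisfied.
2) values 2 < 15 < 18 — satisfied.
3) n = 2 lies in [1, 4] — satisfied.
4) k = 15, d = 18; 15 ≤ 18 — satisfied.
5) n = 2, g = 15; 2 < 15 — satisfied.
6) d = 18, m = 15; 18 ≥ 15 — satisfied.
7) g + d = 15 + 18 = 33 — satisfied.
8) d = 18 is in {18, 15, 23} — satisfied.
9) m = 15 > 12, so we need k ≤ 14; but k = 15 > 14 — violated.
10) k = 15 is not in {13, 11} — violated.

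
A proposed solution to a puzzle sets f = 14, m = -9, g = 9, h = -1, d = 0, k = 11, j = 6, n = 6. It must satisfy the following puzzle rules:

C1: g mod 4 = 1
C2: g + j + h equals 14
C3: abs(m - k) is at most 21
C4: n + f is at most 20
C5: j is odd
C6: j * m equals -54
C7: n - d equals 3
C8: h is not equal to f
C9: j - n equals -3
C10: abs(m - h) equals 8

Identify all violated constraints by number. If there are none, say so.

C1: 9 mod 4 = 1  OK
C2: g + j + h = 9 + 6 + (-1) = 14  OK
C3: abs(-9 - 11) = 20; 20 ≤ 21  OK
C4: n + f = 6 + 14 = 20; 20 ≤ 20  OK
C5: j = 6 is even  FAIL
C6: j * m = 6 * (-9) = -54  OK
C7: n - d = 6 - 0 = 6, not 3  FAIL
C8: h = -1, f = 14; distinct  OK
C9: j - n = 6 - 6 = 0, not -3  FAIL
C10: abs(-9 - (-1)) = 8  OK

The assignment fails constraints 5, 7, and 9.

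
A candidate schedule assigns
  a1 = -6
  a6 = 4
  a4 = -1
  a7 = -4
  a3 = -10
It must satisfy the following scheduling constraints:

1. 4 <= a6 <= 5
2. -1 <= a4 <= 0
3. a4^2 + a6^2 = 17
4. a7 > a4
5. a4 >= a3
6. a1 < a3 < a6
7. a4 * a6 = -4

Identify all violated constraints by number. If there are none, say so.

1. a6 = 4 lies in [4, 5] — satisfied.
2. a4 = -1 lies in [-1, 0] — satisfied.
3. a4^2 + a6^2 = (-1)^2 + 4^2 = 1 + 16 = 17 — satisfied.
4. a7 = -4, a4 = -1; -4 ≤ -1 (want >) — violated.
5. a4 = -1, a3 = -10; -1 ≥ -10 — satisfied.
6. values -6, -10, 4; a1 = -6 is not < a3 = -10 — violated.
7. a4 * a6 = -1 * 4 = -4 — satisfied.

No — constraints 4 and 6 are not satisfied.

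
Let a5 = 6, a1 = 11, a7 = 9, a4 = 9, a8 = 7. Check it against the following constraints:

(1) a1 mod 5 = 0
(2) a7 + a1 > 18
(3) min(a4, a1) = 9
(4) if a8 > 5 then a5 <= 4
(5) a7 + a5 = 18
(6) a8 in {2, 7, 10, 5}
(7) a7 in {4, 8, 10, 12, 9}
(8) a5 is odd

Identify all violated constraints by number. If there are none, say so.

The assignment fails constraints 1, 4, 5, 8.

(1) 11 mod 5 = 1, not 0 — fails.
(2) a7 + a1 = 9 + 11 = 20; 20 > 18 — holds.
(3) min(9, 11) = 9 — holds.
(4) a8 = 7 > 5, so we need a5 ≤ 4; but a5 = 6 > 4 — fails.
(5) a7 + a5 = 9 + 6 = 15, not 18 — fails.
(6) a8 = 7 is in {2, 7, 10, 5} — holds.
(7) a7 = 9 is in {4, 8, 10, 12, 9} — holds.
(8) a5 = 6 is even — fails.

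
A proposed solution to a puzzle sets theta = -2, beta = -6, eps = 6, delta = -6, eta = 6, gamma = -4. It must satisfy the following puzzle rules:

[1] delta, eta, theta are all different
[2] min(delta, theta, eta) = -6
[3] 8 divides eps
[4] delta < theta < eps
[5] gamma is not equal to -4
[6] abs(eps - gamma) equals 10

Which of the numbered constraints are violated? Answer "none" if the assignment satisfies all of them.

The assignment fails constraints 3 and 5.

[1] values -6, 6, -2 are pairwise distinct — holds.
[2] min(-6, -2, 6) = -6 — holds.
[3] 6 = 8*0 + 6, so 8 does not divide 6 — fails.
[4] values -6 < -2 < 6 — holds.
[5] gamma = -4, but -4 is required to differ — fails.
[6] abs(6 - (-4)) = 10 — holds.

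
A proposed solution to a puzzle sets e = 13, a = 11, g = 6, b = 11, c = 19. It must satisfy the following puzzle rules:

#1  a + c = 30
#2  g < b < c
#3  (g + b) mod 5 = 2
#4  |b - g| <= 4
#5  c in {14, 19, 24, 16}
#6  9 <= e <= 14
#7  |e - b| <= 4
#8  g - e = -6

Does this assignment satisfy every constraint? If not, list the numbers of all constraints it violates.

#1 a + c = 11 + 19 = 30 — satisfied.
#2 values 6 < 11 < 19 — satisfied.
#3 g + b = 17; 17 mod 5 = 2 — satisfied.
#4 |11 - 6| = 5; 5 > 4, exceeds bound 4 — violated.
#5 c = 19 is in {14, 19, 24, 16} — satisfied.
#6 e = 13 lies in [9, 14] — satisfied.
#7 |13 - 11| = 2; 2 ≤ 4 — satisfied.
#8 g - e = 6 - 13 = -7, not -6 — violated.

Violated: 4, 8.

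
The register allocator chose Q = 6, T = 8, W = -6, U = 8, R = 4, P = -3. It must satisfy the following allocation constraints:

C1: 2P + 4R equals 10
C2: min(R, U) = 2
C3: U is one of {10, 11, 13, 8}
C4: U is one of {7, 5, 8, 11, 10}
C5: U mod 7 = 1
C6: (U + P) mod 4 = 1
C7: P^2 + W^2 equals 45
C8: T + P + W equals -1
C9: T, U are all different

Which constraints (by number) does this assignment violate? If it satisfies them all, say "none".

C1: 2P + 4R = 2(-3) + 4(4) = 10 — holds.
C2: min(4, 8) = 4, not 2 — does not hold.
C3: U = 8 is in {10, 11, 13, 8} — holds.
C4: U = 8 is in {7, 5, 8, 11, 10} — holds.
C5: 8 mod 7 = 1 — holds.
C6: U + P = 5; 5 mod 4 = 1 — holds.
C7: P^2 + W^2 = (-3)^2 + (-6)^2 = 9 + 36 = 45 — holds.
C8: T + P + W = 8 + (-3) + (-6) = -1 — holds.
C9: T = U = 8, not all different — does not hold.

Constraints 2, 9 are violated.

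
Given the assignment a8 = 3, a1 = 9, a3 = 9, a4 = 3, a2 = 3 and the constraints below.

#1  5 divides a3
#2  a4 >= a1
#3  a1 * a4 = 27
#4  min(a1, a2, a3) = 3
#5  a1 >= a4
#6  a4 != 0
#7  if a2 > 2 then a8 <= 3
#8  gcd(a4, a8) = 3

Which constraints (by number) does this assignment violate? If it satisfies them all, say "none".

#1 9 = 5*1 + 4, so 5 does not divide 9 — violated.
#2 a4 = 3, a1 = 9; 3 < 9 (want ≥) — violated.
#3 a1 * a4 = 9 * 3 = 27 — OK.
#4 min(9, 3, 9) = 3 — OK.
#5 a1 = 9, a4 = 3; 9 ≥ 3 — OK.
#6 a4 = 3, and 3 ≠ 0 — OK.
#7 a2 = 3 > 2, so we need a8 ≤ 3; a8 = 3 ≤ 3 — OK.
#8 gcd(3, 3) = 3 — OK.

No — constraints 1 and 2 are not satisfied.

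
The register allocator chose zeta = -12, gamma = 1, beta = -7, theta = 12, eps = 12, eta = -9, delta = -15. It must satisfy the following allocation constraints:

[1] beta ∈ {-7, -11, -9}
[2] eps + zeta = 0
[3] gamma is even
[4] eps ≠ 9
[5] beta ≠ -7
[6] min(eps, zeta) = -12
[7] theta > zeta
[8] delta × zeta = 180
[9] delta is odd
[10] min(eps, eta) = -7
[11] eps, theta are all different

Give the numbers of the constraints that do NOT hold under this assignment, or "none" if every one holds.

[1] beta = -7 is in {-7, -11, -9} — satisfied.
[2] eps + zeta = 12 + (-12) = 0 — satisfied.
[3] gamma = 1 is odd — violated.
[4] eps = 12, and 12 ≠ 9 — satisfied.
[5] beta = -7, but -7 is required to differ — violated.
[6] min(12, -12) = -12 — satisfied.
[7] theta = 12, zeta = -12; 12 > -12 — satisfied.
[8] delta × zeta = -15 × (-12) = 180 — satisfied.
[9] delta = -15 is odd — satisfied.
[10] min(12, -9) = -9, not -7 — violated.
[11] eps = theta = 12, not all different — violated.

Constraints 3, 5, 10, 11 do not hold.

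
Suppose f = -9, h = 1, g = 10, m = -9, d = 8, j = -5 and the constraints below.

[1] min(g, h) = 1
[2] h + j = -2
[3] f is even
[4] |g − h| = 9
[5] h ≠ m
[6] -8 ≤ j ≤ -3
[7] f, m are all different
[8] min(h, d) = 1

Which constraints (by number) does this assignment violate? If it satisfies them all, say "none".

[1] min(10, 1) = 1  holds
[2] h + j = 1 + (-5) = -4, not -2  fails
[3] f = -9 is odd  fails
[4] |10 − 1| = 9  holds
[5] h = 1, m = -9; distinct  holds
[6] j = -5 lies in [-8, -3]  holds
[7] f = m = -9, not all different  fails
[8] min(1, 8) = 1  holds

Constraints 2, 3, and 7 do not hold.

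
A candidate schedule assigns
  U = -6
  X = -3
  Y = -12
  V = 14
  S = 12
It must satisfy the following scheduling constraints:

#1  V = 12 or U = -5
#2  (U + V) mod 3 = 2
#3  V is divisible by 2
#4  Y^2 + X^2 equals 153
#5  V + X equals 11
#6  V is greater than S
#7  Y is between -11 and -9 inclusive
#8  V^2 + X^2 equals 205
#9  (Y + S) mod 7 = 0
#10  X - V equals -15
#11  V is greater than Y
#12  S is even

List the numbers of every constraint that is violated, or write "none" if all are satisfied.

#1 V = 14 ≠ 12 and U = -6 ≠ -5; both disjuncts false  false
#2 U + V = 8; 8 mod 3 = 2  true
#3 14 / 2 = 7, so 2 divides 14  true
#4 Y^2 + X^2 = (-12)^2 + (-3)^2 = 144 + 9 = 153  true
#5 V + X = 14 + (-3) = 11  true
#6 V = 14, S = 12; 14 > 12  true
#7 Y = -12 is outside [-11, -9]  false
#8 V^2 + X^2 = 14^2 + (-3)^2 = 196 + 9 = 205  true
#9 Y + S = 0; 0 mod 7 = 0  true
#10 X - V = -3 - 14 = -17, not -15  false
#11 V = 14, Y = -12; 14 > -12  true
#12 S = 12 is even  true

Violated: 1, 7, and 10.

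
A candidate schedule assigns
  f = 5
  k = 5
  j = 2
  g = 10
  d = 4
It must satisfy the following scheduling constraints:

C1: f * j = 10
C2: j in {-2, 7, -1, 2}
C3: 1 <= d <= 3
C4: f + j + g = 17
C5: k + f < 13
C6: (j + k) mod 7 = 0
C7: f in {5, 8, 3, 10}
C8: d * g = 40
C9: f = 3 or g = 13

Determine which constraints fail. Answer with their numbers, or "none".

Constraints 3 and 9 are violated.

C1: f * j = 5 * 2 = 10 — satisfied.
C2: j = 2 is in {-2, 7, -1, 2} — satisfied.
C3: d = 4 is outside [1, 3] — violated.
C4: f + j + g = 5 + 2 + 10 = 17 — satisfied.
C5: k + f = 5 + 5 = 10; 10 < 13 — satisfied.
C6: j + k = 7; 7 mod 7 = 0 — satisfied.
C7: f = 5 is in {5, 8, 3, 10} — satisfied.
C8: d * g = 4 * 10 = 40 — satisfied.
C9: f = 5 ≠ 3 and g = 10 ≠ 13; both disjuncts false — violated.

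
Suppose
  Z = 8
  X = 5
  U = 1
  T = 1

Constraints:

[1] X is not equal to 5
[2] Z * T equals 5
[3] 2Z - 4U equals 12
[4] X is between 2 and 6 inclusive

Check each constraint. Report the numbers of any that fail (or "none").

[1] X = 5, but 5 is required to differ  ✗
[2] Z * T = 8 * 1 = 8, not 5  ✗
[3] 2Z - 4U = 2(8) - 4(1) = 12  ✓
[4] X = 5 lies in [2, 6]  ✓

The assignment fails constraints 1 and 2.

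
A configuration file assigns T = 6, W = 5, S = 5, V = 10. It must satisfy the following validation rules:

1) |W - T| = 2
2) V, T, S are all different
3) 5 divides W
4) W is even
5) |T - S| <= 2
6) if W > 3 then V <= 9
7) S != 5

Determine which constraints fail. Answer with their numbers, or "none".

1) |5 - 6| = 1, not 2  FAIL
2) values 10, 6, 5 are pairwise distinct  OK
3) 5 / 5 = 1, so 5 divides 5  OK
4) W = 5 is odd  FAIL
5) |6 - 5| = 1; 1 ≤ 2  OK
6) W = 5 > 3, so we need V ≤ 9; but V = 10 > 9  FAIL
7) S = 5, but 5 is required to differ  FAIL

The assignment fails constraints 1, 4, 6, 7.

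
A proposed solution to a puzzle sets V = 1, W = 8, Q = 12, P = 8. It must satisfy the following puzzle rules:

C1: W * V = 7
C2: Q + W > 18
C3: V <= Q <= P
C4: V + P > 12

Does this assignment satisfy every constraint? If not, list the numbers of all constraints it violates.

Constraints 1, 3, 4 are violated.

C1: W * V = 8 * 1 = 8, not 7 — violated.
C2: Q + W = 12 + 8 = 20; 20 > 18 — OK.
C3: values 1, 12, 8; Q = 12 is not <= P = 8 — violated.
C4: V + P = 1 + 8 = 9; 9 ≤ 12, bound 12 not met — violated.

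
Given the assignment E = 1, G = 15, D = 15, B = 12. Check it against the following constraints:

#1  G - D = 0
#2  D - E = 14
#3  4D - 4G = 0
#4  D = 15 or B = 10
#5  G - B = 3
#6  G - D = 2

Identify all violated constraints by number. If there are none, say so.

The assignment fails constraint 6.

#1 G - D = 15 - 15 = 0 — satisfied.
#2 D - E = 15 - 1 = 14 — satisfied.
#3 4D - 4G = 4(15) - 4(15) = 0 — satisfied.
#4 D = 15 = 15 (first disjunct) — satisfied.
#5 G - B = 15 - 12 = 3 — satisfied.
#6 G - D = 15 - 15 = 0, not 2 — violated.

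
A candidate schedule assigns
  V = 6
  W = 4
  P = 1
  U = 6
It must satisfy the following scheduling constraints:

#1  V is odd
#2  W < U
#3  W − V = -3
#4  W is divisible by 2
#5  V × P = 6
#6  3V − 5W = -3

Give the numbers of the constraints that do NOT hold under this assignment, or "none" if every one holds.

No — constraints 1, 3, and 6 are not satisfied.

#1 V = 6 is even  ✘
#2 W = 4, U = 6; 4 < 6  ✔
#3 W − V = 4 − 6 = -2, not -3  ✘
#4 4 / 2 = 2, so 2 divides 4  ✔
#5 V × P = 6 × 1 = 6  ✔
#6 3V − 5W = 3(6) − 5(4) = -2, not -3  ✘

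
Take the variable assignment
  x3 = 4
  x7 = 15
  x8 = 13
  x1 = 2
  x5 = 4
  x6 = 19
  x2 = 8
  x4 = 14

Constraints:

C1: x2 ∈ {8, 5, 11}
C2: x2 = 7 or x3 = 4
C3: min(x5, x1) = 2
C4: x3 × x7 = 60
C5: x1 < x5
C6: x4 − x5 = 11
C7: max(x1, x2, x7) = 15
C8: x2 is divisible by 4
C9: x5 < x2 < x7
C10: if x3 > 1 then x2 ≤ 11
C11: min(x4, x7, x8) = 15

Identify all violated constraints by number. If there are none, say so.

Constraints 6, 11 are violated.

C1: x2 = 8 is in {8, 5, 11}  yes
C2: x2 = 8 ≠ 7, but x3 = 4 = 4 (second disjunct)  yes
C3: min(4, 2) = 2  yes
C4: x3 × x7 = 4 × 15 = 60  yes
C5: x1 = 2, x5 = 4; 2 < 4  yes
C6: x4 − x5 = 14 − 4 = 10, not 11  no
C7: max(2, 8, 15) = 15  yes
C8: 8 / 4 = 2, so 4 divides 8  yes
C9: values 4 < 8 < 15  yes
C10: x3 = 4 > 1, so we need x2 ≤ 11; x2 = 8 ≤ 11  yes
C11: min(14, 15, 13) = 13, not 15  no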